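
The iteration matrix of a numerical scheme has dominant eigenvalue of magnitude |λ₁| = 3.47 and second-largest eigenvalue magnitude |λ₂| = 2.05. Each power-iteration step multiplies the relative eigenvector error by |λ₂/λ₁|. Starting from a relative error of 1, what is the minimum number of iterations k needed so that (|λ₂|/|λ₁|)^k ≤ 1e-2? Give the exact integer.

9

|λ₂/λ₁| = 2.05/3.47 = 0.59078
Need k ≥ ln(1e-2) / ln(0.59078) = -4.6052 / -0.5263 ≈ 8.750
Smallest integer k satisfying the bound: 9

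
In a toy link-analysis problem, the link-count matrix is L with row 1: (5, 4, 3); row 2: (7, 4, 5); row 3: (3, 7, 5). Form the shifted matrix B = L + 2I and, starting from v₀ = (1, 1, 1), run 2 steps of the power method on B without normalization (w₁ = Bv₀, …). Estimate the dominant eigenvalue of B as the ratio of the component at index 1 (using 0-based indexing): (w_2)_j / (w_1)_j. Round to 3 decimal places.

μ ≈ 16.167

B = L + 2I has rows (7, 4, 3); (7, 6, 5); (3, 7, 7)
w1 = Bv₀ = (14, 18, 17)
w2 = Bw1 = (221, 291, 287)
Ratio: 291/18 = 16.167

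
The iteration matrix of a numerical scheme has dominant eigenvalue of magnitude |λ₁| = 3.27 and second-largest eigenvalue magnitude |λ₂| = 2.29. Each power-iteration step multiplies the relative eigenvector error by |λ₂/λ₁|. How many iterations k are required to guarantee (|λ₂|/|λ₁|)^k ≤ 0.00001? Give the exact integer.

33

|λ₂/λ₁| = 2.29/3.27 = 0.70031
Need k ≥ ln(0.00001) / ln(0.70031) = -11.5129 / -0.3562 ≈ 32.318
Smallest integer k satisfying the bound: 33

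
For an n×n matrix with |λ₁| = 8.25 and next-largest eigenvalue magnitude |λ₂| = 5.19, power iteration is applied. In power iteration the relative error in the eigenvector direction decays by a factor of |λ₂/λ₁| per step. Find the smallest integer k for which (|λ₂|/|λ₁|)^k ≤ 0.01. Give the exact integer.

10

|λ₂/λ₁| = 5.19/8.25 = 0.62909
Need k ≥ ln(0.01) / ln(0.62909) = -4.6052 / -0.4635 ≈ 9.936
Smallest integer k satisfying the bound: 10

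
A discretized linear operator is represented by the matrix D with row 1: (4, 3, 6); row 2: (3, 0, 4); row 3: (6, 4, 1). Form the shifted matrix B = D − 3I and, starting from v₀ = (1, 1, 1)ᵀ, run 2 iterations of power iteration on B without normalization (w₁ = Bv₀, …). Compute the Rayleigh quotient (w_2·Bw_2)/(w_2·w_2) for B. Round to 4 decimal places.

7.7818

B = D − 3I has rows (1, 3, 6); (3, -3, 4); (6, 4, -2)
w1 = Bv₀ = (10, 4, 8)
w2 = Bw1 = (70, 50, 60)
Bw2 = (580, 300, 500)
w2·Bw2 = 85600; w2·w2 = 11000; μ ≈ 85600/11000 = 7.7818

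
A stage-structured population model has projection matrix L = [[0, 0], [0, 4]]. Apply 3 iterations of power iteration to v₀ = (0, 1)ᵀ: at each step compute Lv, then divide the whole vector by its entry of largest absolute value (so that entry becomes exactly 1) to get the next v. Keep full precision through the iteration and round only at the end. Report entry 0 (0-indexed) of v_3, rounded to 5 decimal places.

Lv0 = (0.000000, 4.000000); divide by 4.000000 → v1 = (0.000000, 1.000000)
Lv1 = (0.000000, 4.000000); divide by 4.000000 → v2 = (0.000000, 1.000000)
Lv2 = (0.000000, 4.000000); divide by 4.000000 → v3 = (0.000000, 1.000000)
Requested entry of v3: 0/64 = 0.00000

0.00000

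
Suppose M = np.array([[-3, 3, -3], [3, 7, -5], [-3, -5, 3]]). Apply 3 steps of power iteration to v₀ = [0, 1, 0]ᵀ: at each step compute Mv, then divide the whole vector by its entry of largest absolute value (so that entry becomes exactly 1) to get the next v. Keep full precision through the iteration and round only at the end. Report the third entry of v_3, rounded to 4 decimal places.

-0.7032

Mv0 = (3.00000, 7.00000, -5.00000); divide by 7.00000 → v1 = (0.42857, 1.00000, -0.71429)
Mv1 = (3.85714, 11.85714, -8.42857); divide by 11.85714 → v2 = (0.32530, 1.00000, -0.71084)
Mv2 = (4.15663, 11.53012, -8.10843); divide by 11.53012 → v3 = (0.36050, 1.00000, -0.70324)
Requested entry of v3: -673/957 = -0.7032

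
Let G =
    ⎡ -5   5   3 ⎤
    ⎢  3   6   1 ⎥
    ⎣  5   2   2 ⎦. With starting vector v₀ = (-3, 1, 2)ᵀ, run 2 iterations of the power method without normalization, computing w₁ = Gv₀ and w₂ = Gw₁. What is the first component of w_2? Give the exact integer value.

-162

w1 = Gv₀ = ((-5)·(-3) + 5·1 + 3·2; 3·(-3) + 6·1 + 1·2; 5·(-3) + 2·1 + 2·2) = (26, -1, -9)
w2 = Gw1 = ((-5)·26 + 5·(-1) + 3·(-9); 3·26 + 6·(-1) + 1·(-9); 5·26 + 2·(-1) + 2·(-9)) = (-162, 63, 110)
The requested component of w2 is -162.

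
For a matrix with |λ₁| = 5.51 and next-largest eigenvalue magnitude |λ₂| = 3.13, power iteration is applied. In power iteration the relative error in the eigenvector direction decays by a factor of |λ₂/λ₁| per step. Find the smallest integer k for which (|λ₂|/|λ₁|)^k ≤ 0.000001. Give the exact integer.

|λ₂/λ₁| = 3.13/5.51 = 0.56806
Need k ≥ ln(0.000001) / ln(0.56806) = -13.8155 / -0.5655 ≈ 24.429
Smallest integer k satisfying the bound: 25

25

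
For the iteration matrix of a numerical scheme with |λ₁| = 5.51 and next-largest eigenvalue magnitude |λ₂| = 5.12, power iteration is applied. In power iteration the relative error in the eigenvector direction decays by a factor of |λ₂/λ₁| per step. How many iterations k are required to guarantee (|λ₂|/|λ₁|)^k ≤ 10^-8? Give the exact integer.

251

|λ₂/λ₁| = 5.12/5.51 = 0.92922
Need k ≥ ln(10^-8) / ln(0.92922) = -18.4207 / -0.0734 ≈ 250.928
Smallest integer k satisfying the bound: 251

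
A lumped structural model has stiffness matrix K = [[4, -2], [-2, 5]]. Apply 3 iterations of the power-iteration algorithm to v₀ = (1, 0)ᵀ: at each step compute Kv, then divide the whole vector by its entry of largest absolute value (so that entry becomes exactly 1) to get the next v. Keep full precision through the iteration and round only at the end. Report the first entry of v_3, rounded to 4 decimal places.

-0.8923

Kv0 = (4.00000, -2.00000); divide by 4.00000 → v1 = (1.00000, -0.50000)
Kv1 = (5.00000, -4.50000); divide by 5.00000 → v2 = (1.00000, -0.90000)
Kv2 = (5.80000, -6.50000); divide by -6.50000 → v3 = (-0.89231, 1.00000)
Requested entry of v3: 116/-130 = -0.8923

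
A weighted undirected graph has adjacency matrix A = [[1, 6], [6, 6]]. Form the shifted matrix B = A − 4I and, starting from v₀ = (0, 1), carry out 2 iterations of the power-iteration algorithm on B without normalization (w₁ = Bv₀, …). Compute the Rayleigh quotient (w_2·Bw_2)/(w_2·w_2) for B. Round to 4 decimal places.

B = A − 4I has rows (-3, 6); (6, 2)
w1 = Bv₀ = (6, 2)
w2 = Bw1 = (-6, 40)
Bw2 = (258, 44)
w2·Bw2 = 212; w2·w2 = 1636; μ ≈ 212/1636 = 0.1296

0.1296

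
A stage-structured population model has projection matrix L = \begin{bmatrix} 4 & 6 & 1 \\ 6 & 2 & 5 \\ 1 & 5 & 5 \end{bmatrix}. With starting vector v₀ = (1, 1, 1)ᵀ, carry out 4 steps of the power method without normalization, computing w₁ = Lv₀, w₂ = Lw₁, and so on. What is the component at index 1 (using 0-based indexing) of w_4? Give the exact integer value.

20379

w1 = Lv₀ = (4·1 + 6·1 + 1·1; 6·1 + 2·1 + 5·1; 1·1 + 5·1 + 5·1) = (11, 13, 11)
w2 = Lw1 = (4·11 + 6·13 + 1·11; 6·11 + 2·13 + 5·11; 1·11 + 5·13 + 5·11) = (133, 147, 131)
w3 = Lw2 = (1545, 1747, 1523)
w4 = Lw3 = (18185, 20379, 17895)
The requested component of w4 is 20379.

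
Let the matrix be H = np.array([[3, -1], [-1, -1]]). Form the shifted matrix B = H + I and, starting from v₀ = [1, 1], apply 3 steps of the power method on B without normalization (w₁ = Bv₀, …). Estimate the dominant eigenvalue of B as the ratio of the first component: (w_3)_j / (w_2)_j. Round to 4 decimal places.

4.2308

B = H + I has rows (4, -1); (-1, 0)
w1 = Bv₀ = (4·1 + (-1)·1; (-1)·1 + 0·1) = (3, -1)
w2 = Bw1 = (4·3 + (-1)·(-1); (-1)·3 + 0·(-1)) = (13, -3)
w3 = Bw2 = (55, -13)
Ratio: 55/13 = 4.2308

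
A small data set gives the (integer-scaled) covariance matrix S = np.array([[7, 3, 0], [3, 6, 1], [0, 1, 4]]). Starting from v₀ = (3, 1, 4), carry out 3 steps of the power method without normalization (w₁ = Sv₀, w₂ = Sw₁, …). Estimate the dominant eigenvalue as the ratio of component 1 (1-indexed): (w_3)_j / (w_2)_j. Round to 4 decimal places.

λ ≈ 9.7067

w1 = Sv₀ = (7·3 + 3·1 + 0·4; 3·3 + 6·1 + 1·4; 0·3 + 1·1 + 4·4) = (24, 19, 17)
w2 = Sw1 = (7·24 + 3·19 + 0·17; 3·24 + 6·19 + 1·17; 0·24 + 1·19 + 4·17) = (225, 203, 87)
w3 = Sw2 = (2184, 1980, 551)
Ratio at component: 2184 / 225 = 9.7067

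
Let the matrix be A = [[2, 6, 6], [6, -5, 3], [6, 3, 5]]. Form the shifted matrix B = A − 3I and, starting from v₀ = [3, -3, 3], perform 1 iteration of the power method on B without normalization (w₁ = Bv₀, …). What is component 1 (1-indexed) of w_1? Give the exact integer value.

-3

B = A − 3I has rows (-1, 6, 6); (6, -8, 3); (6, 3, 2)
w1 = Bv₀ = ((-1)·3 + 6·(-3) + 6·3; 6·3 + (-8)·(-3) + 3·3; 6·3 + 3·(-3) + 2·3) = (-3, 51, 15)
Requested component of w1: -3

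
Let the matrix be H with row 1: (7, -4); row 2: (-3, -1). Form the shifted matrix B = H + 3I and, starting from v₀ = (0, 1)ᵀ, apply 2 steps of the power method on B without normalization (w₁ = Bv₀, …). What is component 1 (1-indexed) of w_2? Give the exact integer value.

-48

B = H + 3I has rows (10, -4); (-3, 2)
w1 = Bv₀ = (-4, 2)
w2 = Bw1 = (-48, 16)
Requested component of w2: -48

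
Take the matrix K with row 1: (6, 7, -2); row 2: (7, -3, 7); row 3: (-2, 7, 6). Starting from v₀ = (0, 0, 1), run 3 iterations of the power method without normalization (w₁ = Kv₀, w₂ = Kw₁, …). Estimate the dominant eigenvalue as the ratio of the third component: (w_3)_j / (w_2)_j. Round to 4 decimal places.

w1 = Kv₀ = (-2, 7, 6)
w2 = Kw1 = (25, 7, 89)
w3 = Kw2 = (21, 777, 533)
Ratio at component: 533 / 89 = 5.9888

λ ≈ 5.9888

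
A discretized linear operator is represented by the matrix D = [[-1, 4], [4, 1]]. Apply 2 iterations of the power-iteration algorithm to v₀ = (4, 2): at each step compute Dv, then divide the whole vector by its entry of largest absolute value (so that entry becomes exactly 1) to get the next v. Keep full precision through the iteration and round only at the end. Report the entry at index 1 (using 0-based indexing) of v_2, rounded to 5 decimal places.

Dv0 = (4.000000, 18.000000); divide by 18.000000 → v1 = (0.222222, 1.000000)
Dv1 = (3.777778, 1.888889); divide by 3.777778 → v2 = (1.000000, 0.500000)
Requested entry of v2: 34/68 = 0.50000

0.50000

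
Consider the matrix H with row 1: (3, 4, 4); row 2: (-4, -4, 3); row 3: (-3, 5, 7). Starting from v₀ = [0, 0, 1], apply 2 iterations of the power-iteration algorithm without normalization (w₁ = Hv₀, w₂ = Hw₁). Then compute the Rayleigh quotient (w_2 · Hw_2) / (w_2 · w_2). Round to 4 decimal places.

4.8811

w1 = Hv₀ = (4, 3, 7)
w2 = Hw1 = (52, -7, 52)
Hw2 = (336, -24, 173)
w2·Hw2 = 52·336 + (-7)·(-24) + 52·173 = 26636; w2·w2 = 52·52 + (-7)·(-7) + 52·52 = 5457
λ ≈ 26636/5457 = 4.8811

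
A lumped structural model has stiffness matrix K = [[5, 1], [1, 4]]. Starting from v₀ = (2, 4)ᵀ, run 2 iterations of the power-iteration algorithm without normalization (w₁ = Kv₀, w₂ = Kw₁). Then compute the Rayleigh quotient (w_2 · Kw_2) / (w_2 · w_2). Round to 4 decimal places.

w1 = Kv₀ = (14, 18)
w2 = Kw1 = (88, 86)
Kw2 = (526, 432)
w2·Kw2 = 88·526 + 86·432 = 83440; w2·w2 = 88·88 + 86·86 = 15140
λ ≈ 83440/15140 = 5.5112

λ ≈ 5.5112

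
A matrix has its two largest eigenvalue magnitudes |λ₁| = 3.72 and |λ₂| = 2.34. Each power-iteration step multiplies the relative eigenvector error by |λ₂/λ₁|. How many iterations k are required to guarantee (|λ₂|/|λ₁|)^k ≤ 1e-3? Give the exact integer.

|λ₂/λ₁| = 2.34/3.72 = 0.62903
Need k ≥ ln(1e-3) / ln(0.62903) = -6.9078 / -0.4636 ≈ 14.901
Smallest integer k satisfying the bound: 15

15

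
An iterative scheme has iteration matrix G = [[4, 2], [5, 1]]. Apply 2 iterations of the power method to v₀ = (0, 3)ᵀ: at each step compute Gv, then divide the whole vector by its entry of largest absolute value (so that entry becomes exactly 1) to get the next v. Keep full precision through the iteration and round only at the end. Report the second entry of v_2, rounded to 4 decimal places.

1.0000

Gv0 = (6.00000, 3.00000); divide by 6.00000 → v1 = (1.00000, 0.50000)
Gv1 = (5.00000, 5.50000); divide by 5.50000 → v2 = (0.90909, 1.00000)
Requested entry of v2: 33/33 = 1.0000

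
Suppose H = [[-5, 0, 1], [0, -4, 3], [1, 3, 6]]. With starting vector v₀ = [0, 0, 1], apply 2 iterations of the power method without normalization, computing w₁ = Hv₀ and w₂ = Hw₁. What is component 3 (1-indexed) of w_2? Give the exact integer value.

w1 = Hv₀ = (1, 3, 6)
w2 = Hw1 = (1, 6, 46)
The requested component of w2 is 46.

46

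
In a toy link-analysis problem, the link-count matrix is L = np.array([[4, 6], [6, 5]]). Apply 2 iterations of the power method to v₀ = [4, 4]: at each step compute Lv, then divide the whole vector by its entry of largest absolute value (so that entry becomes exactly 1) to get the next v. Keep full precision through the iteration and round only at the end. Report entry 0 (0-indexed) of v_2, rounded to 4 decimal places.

0.9217

Lv0 = (40.00000, 44.00000); divide by 44.00000 → v1 = (0.90909, 1.00000)
Lv1 = (9.63636, 10.45455); divide by 10.45455 → v2 = (0.92174, 1.00000)
Requested entry of v2: 424/460 = 0.9217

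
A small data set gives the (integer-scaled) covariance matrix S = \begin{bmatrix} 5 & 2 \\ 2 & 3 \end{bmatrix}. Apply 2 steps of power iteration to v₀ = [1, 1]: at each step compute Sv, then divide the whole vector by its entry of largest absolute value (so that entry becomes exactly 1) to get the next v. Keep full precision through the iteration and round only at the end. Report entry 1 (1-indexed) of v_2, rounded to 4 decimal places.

1.0000

Sv0 = (7.00000, 5.00000); divide by 7.00000 → v1 = (1.00000, 0.71429)
Sv1 = (6.42857, 4.14286); divide by 6.42857 → v2 = (1.00000, 0.64444)
Requested entry of v2: 45/45 = 1.0000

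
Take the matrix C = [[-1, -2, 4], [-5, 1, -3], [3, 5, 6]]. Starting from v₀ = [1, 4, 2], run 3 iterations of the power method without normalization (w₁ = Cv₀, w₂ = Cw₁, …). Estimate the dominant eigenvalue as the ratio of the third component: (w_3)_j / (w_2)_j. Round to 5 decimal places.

λ ≈ 5.59302

w1 = Cv₀ = ((-1)·1 + (-2)·4 + 4·2; (-5)·1 + 1·4 + (-3)·2; 3·1 + 5·4 + 6·2) = (-1, -7, 35)
w2 = Cw1 = ((-1)·(-1) + (-2)·(-7) + 4·35; (-5)·(-1) + 1·(-7) + (-3)·35; 3·(-1) + 5·(-7) + 6·35) = (155, -107, 172)
w3 = Cw2 = (747, -1398, 962)
Ratio at component: 962 / 172 = 5.59302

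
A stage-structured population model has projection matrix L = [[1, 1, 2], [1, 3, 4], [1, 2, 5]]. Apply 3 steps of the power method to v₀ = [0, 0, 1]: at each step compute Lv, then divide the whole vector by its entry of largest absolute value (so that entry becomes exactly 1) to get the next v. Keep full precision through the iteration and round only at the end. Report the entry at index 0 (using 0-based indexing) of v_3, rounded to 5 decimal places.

Lv0 = (2.000000, 4.000000, 5.000000); divide by 5.000000 → v1 = (0.400000, 0.800000, 1.000000)
Lv1 = (3.200000, 6.800000, 7.000000); divide by 7.000000 → v2 = (0.457143, 0.971429, 1.000000)
Lv2 = (3.428571, 7.371429, 7.400000); divide by 7.400000 → v3 = (0.463320, 0.996139, 1.000000)
Requested entry of v3: 120/259 = 0.46332

0.46332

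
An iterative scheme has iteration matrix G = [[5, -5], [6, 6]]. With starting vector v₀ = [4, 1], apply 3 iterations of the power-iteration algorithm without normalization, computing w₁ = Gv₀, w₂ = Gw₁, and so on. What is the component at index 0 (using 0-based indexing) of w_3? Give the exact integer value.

w1 = Gv₀ = (5·4 + (-5)·1; 6·4 + 6·1) = (15, 30)
w2 = Gw1 = (5·15 + (-5)·30; 6·15 + 6·30) = (-75, 270)
w3 = Gw2 = (-1725, 1170)
The requested component of w3 is -1725.

-1725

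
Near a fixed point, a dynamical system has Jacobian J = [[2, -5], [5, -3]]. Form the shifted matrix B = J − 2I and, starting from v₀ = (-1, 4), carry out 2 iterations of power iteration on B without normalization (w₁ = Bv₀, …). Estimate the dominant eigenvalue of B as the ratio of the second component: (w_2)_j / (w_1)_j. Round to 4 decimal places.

B = J − 2I has rows (0, -5); (5, -5)
w1 = Bv₀ = (0·(-1) + (-5)·4; 5·(-1) + (-5)·4) = (-20, -25)
w2 = Bw1 = (0·(-20) + (-5)·(-25); 5·(-20) + (-5)·(-25)) = (125, 25)
Ratio: 25/-25 = -1.0000

-1.0000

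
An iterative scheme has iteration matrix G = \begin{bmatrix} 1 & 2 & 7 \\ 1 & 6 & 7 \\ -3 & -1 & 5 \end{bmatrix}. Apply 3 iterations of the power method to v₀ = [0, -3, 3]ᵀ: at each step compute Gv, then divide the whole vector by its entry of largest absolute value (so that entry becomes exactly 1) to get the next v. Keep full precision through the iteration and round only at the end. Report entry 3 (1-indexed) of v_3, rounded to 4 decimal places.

-0.2796

Gv0 = (15.00000, 3.00000, 18.00000); divide by 18.00000 → v1 = (0.83333, 0.16667, 1.00000)
Gv1 = (8.16667, 8.83333, 2.33333); divide by 8.83333 → v2 = (0.92453, 1.00000, 0.26415)
Gv2 = (4.77358, 8.77358, -2.45283); divide by 8.77358 → v3 = (0.54409, 1.00000, -0.27957)
Requested entry of v3: -390/1395 = -0.2796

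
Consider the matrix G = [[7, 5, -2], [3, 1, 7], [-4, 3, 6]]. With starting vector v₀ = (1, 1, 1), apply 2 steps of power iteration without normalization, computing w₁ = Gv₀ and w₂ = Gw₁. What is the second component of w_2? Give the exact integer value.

76

w1 = Gv₀ = (10, 11, 5)
w2 = Gw1 = (115, 76, 23)
The requested component of w2 is 76.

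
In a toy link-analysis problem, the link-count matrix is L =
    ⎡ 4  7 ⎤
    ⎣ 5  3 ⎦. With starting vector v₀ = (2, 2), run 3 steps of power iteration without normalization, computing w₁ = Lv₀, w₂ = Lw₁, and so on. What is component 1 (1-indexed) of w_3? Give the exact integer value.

w1 = Lv₀ = (4·2 + 7·2; 5·2 + 3·2) = (22, 16)
w2 = Lw1 = (4·22 + 7·16; 5·22 + 3·16) = (200, 158)
w3 = Lw2 = (1906, 1474)
The requested component of w3 is 1906.

1906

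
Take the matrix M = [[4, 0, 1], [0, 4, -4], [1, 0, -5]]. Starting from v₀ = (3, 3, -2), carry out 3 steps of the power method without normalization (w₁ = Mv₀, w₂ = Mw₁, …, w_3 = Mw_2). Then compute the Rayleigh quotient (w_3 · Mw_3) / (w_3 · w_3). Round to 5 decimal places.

w1 = Mv₀ = (4·3 + 0·3 + 1·(-2); 0·3 + 4·3 + (-4)·(-2); 1·3 + 0·3 + (-5)·(-2)) = (10, 20, 13)
w2 = Mw1 = (4·10 + 0·20 + 1·13; 0·10 + 4·20 + (-4)·13; 1·10 + 0·20 + (-5)·13) = (53, 28, -55)
w3 = Mw2 = (157, 332, 328)
Mw3 = (956, 16, -1483)
w3·Mw3 = 157·956 + 332·16 + 328·(-1483) = -331020; w3·w3 = 157·157 + 332·332 + 328·328 = 242457
λ ≈ -331020/242457 = -1.36527

-1.36527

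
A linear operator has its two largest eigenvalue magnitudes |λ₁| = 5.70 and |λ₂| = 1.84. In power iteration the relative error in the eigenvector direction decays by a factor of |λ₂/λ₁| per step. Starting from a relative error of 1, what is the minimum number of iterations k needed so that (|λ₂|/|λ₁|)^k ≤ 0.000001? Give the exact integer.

13

|λ₂/λ₁| = 1.84/5.70 = 0.32281
Need k ≥ ln(0.000001) / ln(0.32281) = -13.8155 / -1.1307 ≈ 12.219
Smallest integer k satisfying the bound: 13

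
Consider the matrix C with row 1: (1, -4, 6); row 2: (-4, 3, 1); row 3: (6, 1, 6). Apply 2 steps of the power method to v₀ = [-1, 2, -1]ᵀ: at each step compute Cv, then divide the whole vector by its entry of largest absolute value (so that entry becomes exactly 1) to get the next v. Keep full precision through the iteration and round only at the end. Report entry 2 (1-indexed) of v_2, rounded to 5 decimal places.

-0.54610

Cv0 = (-15.000000, 9.000000, -10.000000); divide by -15.000000 → v1 = (1.000000, -0.600000, 0.666667)
Cv1 = (7.400000, -5.133333, 9.400000); divide by 9.400000 → v2 = (0.787234, -0.546099, 1.000000)
Requested entry of v2: 77/-141 = -0.54610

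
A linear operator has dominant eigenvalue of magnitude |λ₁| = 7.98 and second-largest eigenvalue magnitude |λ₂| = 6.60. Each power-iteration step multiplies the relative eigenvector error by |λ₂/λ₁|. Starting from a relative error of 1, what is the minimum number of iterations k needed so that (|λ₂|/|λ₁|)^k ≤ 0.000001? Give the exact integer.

73

|λ₂/λ₁| = 6.60/7.98 = 0.82707
Need k ≥ ln(0.000001) / ln(0.82707) = -13.8155 / -0.1899 ≈ 72.763
Smallest integer k satisfying the bound: 73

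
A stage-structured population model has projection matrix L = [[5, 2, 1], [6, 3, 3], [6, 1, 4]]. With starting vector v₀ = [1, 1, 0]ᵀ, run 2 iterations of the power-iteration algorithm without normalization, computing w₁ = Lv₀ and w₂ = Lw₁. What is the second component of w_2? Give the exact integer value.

w1 = Lv₀ = (5·1 + 2·1 + 1·0; 6·1 + 3·1 + 3·0; 6·1 + 1·1 + 4·0) = (7, 9, 7)
w2 = Lw1 = (5·7 + 2·9 + 1·7; 6·7 + 3·9 + 3·7; 6·7 + 1·9 + 4·7) = (60, 90, 79)
The requested component of w2 is 90.

90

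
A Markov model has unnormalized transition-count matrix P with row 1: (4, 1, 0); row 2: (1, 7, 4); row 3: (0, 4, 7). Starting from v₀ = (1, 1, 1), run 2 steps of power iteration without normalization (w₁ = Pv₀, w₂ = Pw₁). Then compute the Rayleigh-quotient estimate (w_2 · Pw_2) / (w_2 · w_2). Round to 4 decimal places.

λ ≈ 11.0317

w1 = Pv₀ = (5, 12, 11)
w2 = Pw1 = (32, 133, 125)
Pw2 = (261, 1463, 1407)
w2·Pw2 = 32·261 + 133·1463 + 125·1407 = 378806; w2·w2 = 32·32 + 133·133 + 125·125 = 34338
λ ≈ 378806/34338 = 11.0317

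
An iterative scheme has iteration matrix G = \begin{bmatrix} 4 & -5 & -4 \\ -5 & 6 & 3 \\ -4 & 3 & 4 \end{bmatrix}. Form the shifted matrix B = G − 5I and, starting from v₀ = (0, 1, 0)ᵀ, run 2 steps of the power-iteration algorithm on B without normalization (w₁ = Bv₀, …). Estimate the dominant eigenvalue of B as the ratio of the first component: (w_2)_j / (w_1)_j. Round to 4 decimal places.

2.4000

B = G − 5I has rows (-1, -5, -4); (-5, 1, 3); (-4, 3, -1)
w1 = Bv₀ = ((-1)·0 + (-5)·1 + (-4)·0; (-5)·0 + 1·1 + 3·0; (-4)·0 + 3·1 + (-1)·0) = (-5, 1, 3)
w2 = Bw1 = ((-1)·(-5) + (-5)·1 + (-4)·3; (-5)·(-5) + 1·1 + 3·3; (-4)·(-5) + 3·1 + (-1)·3) = (-12, 35, 20)
Ratio: -12/-5 = 2.4000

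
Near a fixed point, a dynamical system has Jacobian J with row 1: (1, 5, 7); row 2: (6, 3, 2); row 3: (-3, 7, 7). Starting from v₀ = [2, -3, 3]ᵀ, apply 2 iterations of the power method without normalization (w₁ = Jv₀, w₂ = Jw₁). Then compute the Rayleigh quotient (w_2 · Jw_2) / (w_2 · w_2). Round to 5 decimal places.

w1 = Jv₀ = (1·2 + 5·(-3) + 7·3; 6·2 + 3·(-3) + 2·3; (-3)·2 + 7·(-3) + 7·3) = (8, 9, -6)
w2 = Jw1 = (1·8 + 5·9 + 7·(-6); 6·8 + 3·9 + 2·(-6); (-3)·8 + 7·9 + 7·(-6)) = (11, 63, -3)
Jw2 = (305, 249, 387)
w2·Jw2 = 11·305 + 63·249 + (-3)·387 = 17881; w2·w2 = 11·11 + 63·63 + (-3)·(-3) = 4099
λ ≈ 17881/4099 = 4.36228

λ ≈ 4.36228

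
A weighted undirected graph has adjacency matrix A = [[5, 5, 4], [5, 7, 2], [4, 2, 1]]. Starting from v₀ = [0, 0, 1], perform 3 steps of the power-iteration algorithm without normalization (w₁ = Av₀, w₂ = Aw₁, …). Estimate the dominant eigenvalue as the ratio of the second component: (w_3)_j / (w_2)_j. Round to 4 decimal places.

12.8889

w1 = Av₀ = (4, 2, 1)
w2 = Aw1 = (34, 36, 21)
w3 = Aw2 = (434, 464, 229)
Ratio at component: 464 / 36 = 12.8889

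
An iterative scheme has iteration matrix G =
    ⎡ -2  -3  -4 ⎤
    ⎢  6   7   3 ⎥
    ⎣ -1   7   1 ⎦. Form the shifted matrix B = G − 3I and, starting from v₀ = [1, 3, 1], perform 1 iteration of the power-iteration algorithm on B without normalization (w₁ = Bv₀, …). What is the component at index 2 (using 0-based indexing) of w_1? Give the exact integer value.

B = G − 3I has rows (-5, -3, -4); (6, 4, 3); (-1, 7, -2)
w1 = Bv₀ = ((-5)·1 + (-3)·3 + (-4)·1; 6·1 + 4·3 + 3·1; (-1)·1 + 7·3 + (-2)·1) = (-18, 21, 18)
Requested component of w1: 18

18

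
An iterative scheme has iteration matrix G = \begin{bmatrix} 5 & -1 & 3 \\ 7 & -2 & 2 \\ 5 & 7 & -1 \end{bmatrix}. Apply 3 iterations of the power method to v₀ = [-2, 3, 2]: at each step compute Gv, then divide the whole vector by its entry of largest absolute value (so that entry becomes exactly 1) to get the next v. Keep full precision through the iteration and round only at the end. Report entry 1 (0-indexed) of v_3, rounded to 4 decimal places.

Gv0 = (-7.00000, -16.00000, 9.00000); divide by -16.00000 → v1 = (0.43750, 1.00000, -0.56250)
Gv1 = (-0.50000, -0.06250, 9.75000); divide by 9.75000 → v2 = (-0.05128, -0.00641, 1.00000)
Gv2 = (2.75000, 1.65385, -1.30128); divide by 2.75000 → v3 = (1.00000, 0.60140, -0.47319)
Requested entry of v3: -258/-429 = 0.6014

0.6014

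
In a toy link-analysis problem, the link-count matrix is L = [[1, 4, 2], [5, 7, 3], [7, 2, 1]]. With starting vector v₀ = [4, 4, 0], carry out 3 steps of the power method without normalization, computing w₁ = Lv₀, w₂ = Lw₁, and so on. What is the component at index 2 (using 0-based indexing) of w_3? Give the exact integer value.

w1 = Lv₀ = (1·4 + 4·4 + 2·0; 5·4 + 7·4 + 3·0; 7·4 + 2·4 + 1·0) = (20, 48, 36)
w2 = Lw1 = (1·20 + 4·48 + 2·36; 5·20 + 7·48 + 3·36; 7·20 + 2·48 + 1·36) = (284, 544, 272)
w3 = Lw2 = (3004, 6044, 3348)
The requested component of w3 is 3348.

3348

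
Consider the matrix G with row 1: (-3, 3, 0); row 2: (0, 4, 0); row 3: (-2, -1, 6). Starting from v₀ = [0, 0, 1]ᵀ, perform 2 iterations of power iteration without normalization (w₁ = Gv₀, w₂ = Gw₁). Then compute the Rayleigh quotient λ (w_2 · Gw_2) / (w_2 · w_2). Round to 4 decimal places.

6.0000

w1 = Gv₀ = (0, 0, 6)
w2 = Gw1 = (0, 0, 36)
Gw2 = (0, 0, 216)
w2·Gw2 = 0·0 + 0·0 + 36·216 = 7776; w2·w2 = 0·0 + 0·0 + 36·36 = 1296
λ ≈ 7776/1296 = 6.0000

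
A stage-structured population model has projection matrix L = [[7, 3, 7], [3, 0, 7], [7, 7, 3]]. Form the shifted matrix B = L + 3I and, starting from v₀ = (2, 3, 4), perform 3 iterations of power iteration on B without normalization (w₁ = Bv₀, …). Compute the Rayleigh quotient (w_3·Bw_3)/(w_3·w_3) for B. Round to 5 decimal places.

B = L + 3I has rows (10, 3, 7); (3, 3, 7); (7, 7, 6)
w1 = Bv₀ = (10·2 + 3·3 + 7·4; 3·2 + 3·3 + 7·4; 7·2 + 7·3 + 6·4) = (57, 43, 59)
w2 = Bw1 = (10·57 + 3·43 + 7·59; 3·57 + 3·43 + 7·59; 7·57 + 7·43 + 6·59) = (1112, 713, 1054)
w3 = Bw2 = (20637, 12853, 19099)
Bw3 = (378622, 234163, 349024)
w3·Bw3 = 17489328629; w3·w3 = 955857179; μ ≈ 17489328629/955857179 = 18.29701

μ ≈ 18.29701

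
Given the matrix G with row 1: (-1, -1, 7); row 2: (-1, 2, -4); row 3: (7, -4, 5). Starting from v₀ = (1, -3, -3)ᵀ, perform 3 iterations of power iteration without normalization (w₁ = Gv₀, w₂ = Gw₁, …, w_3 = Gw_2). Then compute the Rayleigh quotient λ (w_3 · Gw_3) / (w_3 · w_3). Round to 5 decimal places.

6.39048

w1 = Gv₀ = (-19, 5, 4)
w2 = Gw1 = (42, 13, -133)
w3 = Gw2 = (-986, 516, -423)
Gw3 = (-2491, 3710, -11081)
w3·Gw3 = (-986)·(-2491) + 516·3710 + (-423)·(-11081) = 9057749; w3·w3 = (-986)·(-986) + 516·516 + (-423)·(-423) = 1417381
λ ≈ 9057749/1417381 = 6.39048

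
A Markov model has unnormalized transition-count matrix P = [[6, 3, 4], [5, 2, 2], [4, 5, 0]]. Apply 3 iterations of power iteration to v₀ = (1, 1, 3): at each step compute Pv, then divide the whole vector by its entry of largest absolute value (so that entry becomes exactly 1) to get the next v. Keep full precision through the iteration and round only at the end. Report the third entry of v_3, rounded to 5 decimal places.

0.68875

Pv0 = (21.000000, 13.000000, 9.000000); divide by 21.000000 → v1 = (1.000000, 0.619048, 0.428571)
Pv1 = (9.571429, 7.095238, 7.095238); divide by 9.571429 → v2 = (1.000000, 0.741294, 0.741294)
Pv2 = (11.189055, 7.965174, 7.706468); divide by 11.189055 → v3 = (1.000000, 0.711872, 0.688751)
Requested entry of v3: 1549/2249 = 0.68875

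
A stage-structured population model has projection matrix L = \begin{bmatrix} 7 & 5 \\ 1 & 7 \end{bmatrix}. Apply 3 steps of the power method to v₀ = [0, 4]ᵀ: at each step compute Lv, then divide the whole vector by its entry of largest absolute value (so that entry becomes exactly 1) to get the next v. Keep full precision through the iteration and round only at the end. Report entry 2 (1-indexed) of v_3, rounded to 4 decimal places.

0.5895

Lv0 = (20.00000, 28.00000); divide by 28.00000 → v1 = (0.71429, 1.00000)
Lv1 = (10.00000, 7.71429); divide by 10.00000 → v2 = (1.00000, 0.77143)
Lv2 = (10.85714, 6.40000); divide by 10.85714 → v3 = (1.00000, 0.58947)
Requested entry of v3: 1792/3040 = 0.5895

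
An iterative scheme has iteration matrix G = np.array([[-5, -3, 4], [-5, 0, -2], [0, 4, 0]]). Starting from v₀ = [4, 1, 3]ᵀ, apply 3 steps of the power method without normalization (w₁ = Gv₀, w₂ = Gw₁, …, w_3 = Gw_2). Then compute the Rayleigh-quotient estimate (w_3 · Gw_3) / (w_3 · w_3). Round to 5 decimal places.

w1 = Gv₀ = ((-5)·4 + (-3)·1 + 4·3; (-5)·4 + 0·1 + (-2)·3; 0·4 + 4·1 + 0·3) = (-11, -26, 4)
w2 = Gw1 = ((-5)·(-11) + (-3)·(-26) + 4·4; (-5)·(-11) + 0·(-26) + (-2)·4; 0·(-11) + 4·(-26) + 0·4) = (149, 47, -104)
w3 = Gw2 = (-1302, -537, 188)
Gw3 = (8873, 6134, -2148)
w3·Gw3 = (-1302)·8873 + (-537)·6134 + 188·(-2148) = -15250428; w3·w3 = (-1302)·(-1302) + (-537)·(-537) + 188·188 = 2018917
λ ≈ -15250428/2018917 = -7.55377

-7.55377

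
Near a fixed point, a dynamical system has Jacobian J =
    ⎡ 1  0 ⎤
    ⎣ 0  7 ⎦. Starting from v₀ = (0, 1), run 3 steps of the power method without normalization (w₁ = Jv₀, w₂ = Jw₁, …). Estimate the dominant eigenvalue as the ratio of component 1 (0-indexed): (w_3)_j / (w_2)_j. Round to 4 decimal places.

7.0000

w1 = Jv₀ = (0, 7)
w2 = Jw1 = (0, 49)
w3 = Jw2 = (0, 343)
Ratio at component: 343 / 49 = 7.0000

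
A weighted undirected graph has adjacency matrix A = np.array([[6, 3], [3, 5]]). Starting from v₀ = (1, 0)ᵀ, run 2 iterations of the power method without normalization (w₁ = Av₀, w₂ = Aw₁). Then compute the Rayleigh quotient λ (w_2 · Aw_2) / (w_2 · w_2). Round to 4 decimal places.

8.5116

w1 = Av₀ = (6·1 + 3·0; 3·1 + 5·0) = (6, 3)
w2 = Aw1 = (6·6 + 3·3; 3·6 + 5·3) = (45, 33)
Aw2 = (369, 300)
w2·Aw2 = 45·369 + 33·300 = 26505; w2·w2 = 45·45 + 33·33 = 3114
λ ≈ 26505/3114 = 8.5116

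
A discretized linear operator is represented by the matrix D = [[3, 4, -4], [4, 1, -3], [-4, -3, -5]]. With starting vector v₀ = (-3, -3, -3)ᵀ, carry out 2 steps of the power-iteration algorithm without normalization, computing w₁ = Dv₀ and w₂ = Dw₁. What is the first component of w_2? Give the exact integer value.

-195

w1 = Dv₀ = (-9, -6, 36)
w2 = Dw1 = (-195, -150, -126)
The requested component of w2 is -195.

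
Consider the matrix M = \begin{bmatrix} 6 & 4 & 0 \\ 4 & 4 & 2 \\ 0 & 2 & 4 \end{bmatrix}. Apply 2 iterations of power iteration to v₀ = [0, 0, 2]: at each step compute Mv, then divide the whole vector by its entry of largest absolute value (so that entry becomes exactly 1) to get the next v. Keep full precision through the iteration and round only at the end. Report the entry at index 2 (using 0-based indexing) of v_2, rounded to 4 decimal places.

1.0000

Mv0 = (0.00000, 4.00000, 8.00000); divide by 8.00000 → v1 = (0.00000, 0.50000, 1.00000)
Mv1 = (2.00000, 4.00000, 5.00000); divide by 5.00000 → v2 = (0.40000, 0.80000, 1.00000)
Requested entry of v2: 40/40 = 1.0000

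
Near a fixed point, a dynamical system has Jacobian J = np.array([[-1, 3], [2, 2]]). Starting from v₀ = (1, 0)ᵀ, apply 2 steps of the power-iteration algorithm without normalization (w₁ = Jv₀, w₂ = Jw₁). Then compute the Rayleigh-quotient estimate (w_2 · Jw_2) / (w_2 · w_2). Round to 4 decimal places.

0.5472

w1 = Jv₀ = (-1, 2)
w2 = Jw1 = (7, 2)
Jw2 = (-1, 18)
w2·Jw2 = 7·(-1) + 2·18 = 29; w2·w2 = 7·7 + 2·2 = 53
λ ≈ 29/53 = 0.5472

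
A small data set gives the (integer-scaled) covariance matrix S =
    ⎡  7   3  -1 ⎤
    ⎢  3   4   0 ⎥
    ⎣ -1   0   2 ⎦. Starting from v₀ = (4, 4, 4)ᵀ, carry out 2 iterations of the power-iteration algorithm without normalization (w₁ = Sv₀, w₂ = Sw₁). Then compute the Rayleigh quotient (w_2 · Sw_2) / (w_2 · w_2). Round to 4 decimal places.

λ ≈ 8.9303

w1 = Sv₀ = (7·4 + 3·4 + (-1)·4; 3·4 + 4·4 + 0·4; (-1)·4 + 0·4 + 2·4) = (36, 28, 4)
w2 = Sw1 = (7·36 + 3·28 + (-1)·4; 3·36 + 4·28 + 0·4; (-1)·36 + 0·28 + 2·4) = (332, 220, -28)
Sw2 = (3012, 1876, -388)
w2·Sw2 = 332·3012 + 220·1876 + (-28)·(-388) = 1423568; w2·w2 = 332·332 + 220·220 + (-28)·(-28) = 159408
λ ≈ 1423568/159408 = 8.9303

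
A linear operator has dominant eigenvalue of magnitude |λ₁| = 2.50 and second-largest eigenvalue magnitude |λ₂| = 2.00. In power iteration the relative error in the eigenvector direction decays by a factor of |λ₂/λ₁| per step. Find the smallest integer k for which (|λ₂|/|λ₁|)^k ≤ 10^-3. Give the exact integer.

31

|λ₂/λ₁| = 2.00/2.50 = 0.80000
Need k ≥ ln(10^-3) / ln(0.80000) = -6.9078 / -0.2231 ≈ 30.957
Smallest integer k satisfying the bound: 31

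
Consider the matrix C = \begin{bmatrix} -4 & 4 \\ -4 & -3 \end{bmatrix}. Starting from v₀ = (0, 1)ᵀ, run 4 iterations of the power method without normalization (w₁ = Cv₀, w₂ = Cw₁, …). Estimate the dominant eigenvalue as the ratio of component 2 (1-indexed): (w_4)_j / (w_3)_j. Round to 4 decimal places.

w1 = Cv₀ = (4, -3)
w2 = Cw1 = (-28, -7)
w3 = Cw2 = (84, 133)
w4 = Cw3 = (196, -735)
Ratio at component: -735 / 133 = -5.5263

λ ≈ -5.5263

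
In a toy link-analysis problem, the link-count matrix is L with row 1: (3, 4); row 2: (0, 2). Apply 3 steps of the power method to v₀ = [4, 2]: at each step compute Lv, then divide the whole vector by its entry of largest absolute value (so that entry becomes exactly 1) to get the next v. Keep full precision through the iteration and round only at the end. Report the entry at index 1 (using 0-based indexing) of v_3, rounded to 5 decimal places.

0.06154

Lv0 = (20.000000, 4.000000); divide by 20.000000 → v1 = (1.000000, 0.200000)
Lv1 = (3.800000, 0.400000); divide by 3.800000 → v2 = (1.000000, 0.105263)
Lv2 = (3.421053, 0.210526); divide by 3.421053 → v3 = (1.000000, 0.061538)
Requested entry of v3: 16/260 = 0.06154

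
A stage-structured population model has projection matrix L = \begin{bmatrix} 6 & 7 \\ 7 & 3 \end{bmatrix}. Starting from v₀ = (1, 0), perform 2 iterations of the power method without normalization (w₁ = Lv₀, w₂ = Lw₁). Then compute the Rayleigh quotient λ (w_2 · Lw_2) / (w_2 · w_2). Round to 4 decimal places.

w1 = Lv₀ = (6·1 + 7·0; 7·1 + 3·0) = (6, 7)
w2 = Lw1 = (6·6 + 7·7; 7·6 + 3·7) = (85, 63)
Lw2 = (951, 784)
w2·Lw2 = 85·951 + 63·784 = 130227; w2·w2 = 85·85 + 63·63 = 11194
λ ≈ 130227/11194 = 11.6336

11.6336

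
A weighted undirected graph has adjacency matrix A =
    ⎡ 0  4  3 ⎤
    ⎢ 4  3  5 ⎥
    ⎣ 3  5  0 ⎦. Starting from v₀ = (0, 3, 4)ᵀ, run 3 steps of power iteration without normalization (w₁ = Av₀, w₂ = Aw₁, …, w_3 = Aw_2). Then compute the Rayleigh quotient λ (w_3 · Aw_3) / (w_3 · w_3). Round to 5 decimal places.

w1 = Av₀ = (24, 29, 15)
w2 = Aw1 = (161, 258, 217)
w3 = Aw2 = (1683, 2503, 1773)
Aw3 = (15331, 23106, 17564)
w3·Aw3 = 1683·15331 + 2503·23106 + 1773·17564 = 114777363; w3·w3 = 1683·1683 + 2503·2503 + 1773·1773 = 12241027
λ ≈ 114777363/12241027 = 9.37645

9.37645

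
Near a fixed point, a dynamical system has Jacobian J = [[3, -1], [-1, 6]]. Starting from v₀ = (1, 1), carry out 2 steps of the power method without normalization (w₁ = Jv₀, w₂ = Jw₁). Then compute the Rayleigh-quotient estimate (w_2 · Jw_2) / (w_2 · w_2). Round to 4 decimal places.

w1 = Jv₀ = (2, 5)
w2 = Jw1 = (1, 28)
Jw2 = (-25, 167)
w2·Jw2 = 1·(-25) + 28·167 = 4651; w2·w2 = 1·1 + 28·28 = 785
λ ≈ 4651/785 = 5.9248

5.9248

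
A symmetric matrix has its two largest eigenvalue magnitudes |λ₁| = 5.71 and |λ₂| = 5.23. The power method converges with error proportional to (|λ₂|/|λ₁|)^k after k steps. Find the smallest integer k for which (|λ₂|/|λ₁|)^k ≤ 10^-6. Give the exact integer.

158

|λ₂/λ₁| = 5.23/5.71 = 0.91594
Need k ≥ ln(10^-6) / ln(0.91594) = -13.8155 / -0.0878 ≈ 157.338
Smallest integer k satisfying the bound: 158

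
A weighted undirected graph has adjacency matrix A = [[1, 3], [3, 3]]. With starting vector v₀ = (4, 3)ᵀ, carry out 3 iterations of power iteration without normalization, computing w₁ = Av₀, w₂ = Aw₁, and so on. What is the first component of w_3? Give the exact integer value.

w1 = Av₀ = (1·4 + 3·3; 3·4 + 3·3) = (13, 21)
w2 = Aw1 = (1·13 + 3·21; 3·13 + 3·21) = (76, 102)
w3 = Aw2 = (382, 534)
The requested component of w3 is 382.

382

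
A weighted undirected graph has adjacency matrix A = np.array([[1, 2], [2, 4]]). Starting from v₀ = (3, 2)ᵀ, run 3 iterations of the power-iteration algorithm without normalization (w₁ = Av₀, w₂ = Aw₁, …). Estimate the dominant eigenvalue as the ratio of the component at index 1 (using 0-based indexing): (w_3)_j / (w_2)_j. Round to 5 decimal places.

5.00000

w1 = Av₀ = (1·3 + 2·2; 2·3 + 4·2) = (7, 14)
w2 = Aw1 = (1·7 + 2·14; 2·7 + 4·14) = (35, 70)
w3 = Aw2 = (175, 350)
Ratio at component: 350 / 70 = 5.00000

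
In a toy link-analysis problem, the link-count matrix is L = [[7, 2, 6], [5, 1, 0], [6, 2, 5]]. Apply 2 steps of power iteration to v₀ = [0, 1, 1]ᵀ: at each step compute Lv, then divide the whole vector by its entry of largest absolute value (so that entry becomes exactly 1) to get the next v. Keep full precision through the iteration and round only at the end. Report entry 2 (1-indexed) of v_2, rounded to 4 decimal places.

Lv0 = (8.00000, 1.00000, 7.00000); divide by 8.00000 → v1 = (1.00000, 0.12500, 0.87500)
Lv1 = (12.50000, 5.12500, 10.62500); divide by 12.50000 → v2 = (1.00000, 0.41000, 0.85000)
Requested entry of v2: 41/100 = 0.4100

0.4100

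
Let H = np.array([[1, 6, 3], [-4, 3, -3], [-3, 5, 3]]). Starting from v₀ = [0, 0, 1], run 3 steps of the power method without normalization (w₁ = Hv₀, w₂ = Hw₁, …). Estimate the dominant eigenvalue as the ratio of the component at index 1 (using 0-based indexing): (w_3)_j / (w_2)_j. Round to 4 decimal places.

λ ≈ 0.7000

w1 = Hv₀ = (1·0 + 6·0 + 3·1; (-4)·0 + 3·0 + (-3)·1; (-3)·0 + 5·0 + 3·1) = (3, -3, 3)
w2 = Hw1 = (1·3 + 6·(-3) + 3·3; (-4)·3 + 3·(-3) + (-3)·3; (-3)·3 + 5·(-3) + 3·3) = (-6, -30, -15)
w3 = Hw2 = (-231, -21, -177)
Ratio at component: -21 / -30 = 0.7000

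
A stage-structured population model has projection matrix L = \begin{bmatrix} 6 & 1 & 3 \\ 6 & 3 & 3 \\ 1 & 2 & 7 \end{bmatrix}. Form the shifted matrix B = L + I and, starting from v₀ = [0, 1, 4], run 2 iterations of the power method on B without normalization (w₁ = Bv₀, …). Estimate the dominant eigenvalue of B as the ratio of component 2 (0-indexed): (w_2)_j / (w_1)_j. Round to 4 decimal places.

9.3235

B = L + I has rows (7, 1, 3); (6, 4, 3); (1, 2, 8)
w1 = Bv₀ = (13, 16, 34)
w2 = Bw1 = (209, 244, 317)
Ratio: 317/34 = 9.3235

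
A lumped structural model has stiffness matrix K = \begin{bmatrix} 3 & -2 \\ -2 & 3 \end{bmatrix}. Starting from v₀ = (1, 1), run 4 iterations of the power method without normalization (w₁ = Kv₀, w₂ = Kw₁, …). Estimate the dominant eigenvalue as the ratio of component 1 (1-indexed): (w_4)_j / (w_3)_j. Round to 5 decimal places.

λ ≈ 1.00000

w1 = Kv₀ = (1, 1)
w2 = Kw1 = (1, 1)
w3 = Kw2 = (1, 1)
w4 = Kw3 = (1, 1)
Ratio at component: 1 / 1 = 1.00000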